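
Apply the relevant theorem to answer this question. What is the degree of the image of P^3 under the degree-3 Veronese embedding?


The Veronese variety v_3(P^3) has degree d^r.
d^r = 3^3 = 27

27


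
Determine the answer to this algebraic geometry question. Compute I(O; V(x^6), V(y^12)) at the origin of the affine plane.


The intersection multiplicity of V(x^a) and V(y^b) at the origin is:
I(O; V(x^6), V(y^12)) = dim_k(k[x,y]/(x^6, y^12))
A basis for k[x,y]/(x^6, y^12) is the set of monomials x^i * y^j
where 0 <= i < 6 and 0 <= j < 12.
The number of such monomials is 6 * 12 = 72

72


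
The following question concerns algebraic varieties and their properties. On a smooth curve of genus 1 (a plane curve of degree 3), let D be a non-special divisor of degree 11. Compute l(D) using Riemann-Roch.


First, compute the genus of a smooth plane curve of degree 3:
g = (d-1)(d-2)/2 = (3-1)(3-2)/2 = 1
For a non-special divisor D (i.e., h^1(D) = 0), Riemann-Roch gives:
l(D) = deg(D) - g + 1
Since deg(D) = 11 >= 2g - 1 = 1, D is non-special.
l(D) = 11 - 1 + 1 = 11

11


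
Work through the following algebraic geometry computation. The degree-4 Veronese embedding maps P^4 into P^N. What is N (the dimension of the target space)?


The Veronese embedding v_d: P^n -> P^N maps each point to all
degree-d monomials in n+1 homogeneous coordinates.
N = C(n+d, d) - 1
N = C(4+4, 4) - 1
N = C(8, 4) - 1
C(8, 4) = 70
N = 70 - 1 = 69

69


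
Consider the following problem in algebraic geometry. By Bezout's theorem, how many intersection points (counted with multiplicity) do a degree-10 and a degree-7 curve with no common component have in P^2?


Bezout's theorem states the intersection count equals the product of degrees.
Intersection count = 10 * 7 = 70

70


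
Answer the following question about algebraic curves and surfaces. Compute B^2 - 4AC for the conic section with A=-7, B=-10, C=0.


The discriminant of a conic Ax^2 + Bxy + Cy^2 + ... = 0 is B^2 - 4AC.
B^2 = (-10)^2 = 100
4AC = 4*(-7)*0 = 0
Discriminant = 100 + 0 = 100

100


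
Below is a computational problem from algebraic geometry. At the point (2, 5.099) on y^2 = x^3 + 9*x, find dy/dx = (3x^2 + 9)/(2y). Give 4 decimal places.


Using implicit differentiation of y^2 = x^3 + 9*x:
2y * dy/dx = 3x^2 + 9
dy/dx = (3x^2 + 9)/(2y)
Numerator: 3*2^2 + 9 = 21
Denominator: 2*5.099 = 10.198
dy/dx = 21/10.198 = 2.0592

2.0592


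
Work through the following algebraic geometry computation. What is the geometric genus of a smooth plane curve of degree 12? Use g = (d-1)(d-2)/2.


Using the genus formula for smooth plane curves:
g = (d-1)(d-2)/2
g = (12-1)(12-2)/2
g = 11*10/2
g = 110/2 = 55

55


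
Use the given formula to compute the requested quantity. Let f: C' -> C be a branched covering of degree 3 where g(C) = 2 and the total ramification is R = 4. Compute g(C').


Riemann-Hurwitz formula: 2g' - 2 = d(2g - 2) + R
Given: d = 3, g = 2, R = 4
2g' - 2 = 3*(2*2 - 2) + 4
2g' - 2 = 3*2 + 4
2g' - 2 = 6 + 4 = 10
2g' = 12
g' = 6

6


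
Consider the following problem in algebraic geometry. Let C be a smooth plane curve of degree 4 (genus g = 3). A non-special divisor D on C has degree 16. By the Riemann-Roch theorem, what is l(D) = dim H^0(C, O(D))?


First, compute the genus of a smooth plane curve of degree 4:
g = (d-1)(d-2)/2 = (4-1)(4-2)/2 = 3
For a non-special divisor D (i.e., h^1(D) = 0), Riemann-Roch gives:
l(D) = deg(D) - g + 1
Since deg(D) = 16 >= 2g - 1 = 5, D is non-special.
l(D) = 16 - 3 + 1 = 14

14


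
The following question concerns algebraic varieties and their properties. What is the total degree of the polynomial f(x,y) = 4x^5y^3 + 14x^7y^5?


Examine each term for its total degree (sum of exponents).
  Term '4x^5y^3' has total degree 5+3 = 8.
  Term '14x^7y^5' has total degree 7+5 = 12.
The maximum total degree among all terms is 12.

12


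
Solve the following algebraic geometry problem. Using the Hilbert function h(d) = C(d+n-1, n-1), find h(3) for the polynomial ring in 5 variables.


The Hilbert function for the polynomial ring in 5 variables is:
h(d) = C(d+n-1, n-1)
h(3) = C(3+5-1, 5-1) = C(7, 4)
= 7! / (4! * 3!)
= 35

35


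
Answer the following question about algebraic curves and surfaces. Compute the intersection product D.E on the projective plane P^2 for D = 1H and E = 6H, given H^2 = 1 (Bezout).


Using bilinearity of the intersection pairing on the projective plane P^2:
(aH).(bH) = ab * (H.H)
We have H^2 = 1 (Bezout).
D.E = (1H).(6H) = 1*6*1
= 6*1
= 6

6


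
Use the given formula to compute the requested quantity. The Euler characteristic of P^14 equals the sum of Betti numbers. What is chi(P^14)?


The complex projective space P^14 has one cell in each even real dimension 0, 2, ..., 28.
The cohomology groups are H^{2k}(P^14) = Z for k = 0,...,14, and 0 otherwise.
Euler characteristic = sum of Betti numbers = 1 per even-dimensional cohomology group.
chi(P^14) = 14 + 1 = 15

15


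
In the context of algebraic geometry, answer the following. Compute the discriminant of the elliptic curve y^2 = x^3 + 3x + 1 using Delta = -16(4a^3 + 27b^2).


Compute each component:
4a^3 = 4*3^3 = 4*27 = 108
27b^2 = 27*1^2 = 27*1 = 27
4a^3 + 27b^2 = 108 + 27 = 135
Delta = -16*135 = -2160

-2160


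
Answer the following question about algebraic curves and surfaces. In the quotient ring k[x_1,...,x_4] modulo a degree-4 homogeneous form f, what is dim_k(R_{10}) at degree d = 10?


For R = k[x_1,...,x_n]/(f) with f homogeneous of degree e:
The Hilbert series is (1 - t^e)/(1 - t)^n.
So h(d) = C(d+n-1, n-1) - C(d-e+n-1, n-1) for d >= e.
With n=4, e=4, d=10:
C(10+4-1, 4-1) = C(13, 3) = 286
C(10-4+4-1, 4-1) = C(9, 3) = 84
h(10) = 286 - 84 = 202

202


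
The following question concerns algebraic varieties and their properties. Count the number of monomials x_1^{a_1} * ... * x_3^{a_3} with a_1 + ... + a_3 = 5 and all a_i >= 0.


The number of degree-5 monomials in 3 variables is C(d+n-1, n-1).
= C(5+3-1, 3-1) = C(7, 2)
= 21

21


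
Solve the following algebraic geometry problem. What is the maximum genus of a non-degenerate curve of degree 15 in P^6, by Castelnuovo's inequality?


Castelnuovo's bound: write d - 1 = m(r-1) + epsilon with 0 <= epsilon < r-1.
d - 1 = 15 - 1 = 14
r - 1 = 6 - 1 = 5
14 = 2*5 + 4, so m = 2, epsilon = 4
pi(d, r) = m(m-1)(r-1)/2 + m*epsilon
= 2*1*5/2 + 2*4
= 10/2 + 8
= 5 + 8 = 13

13


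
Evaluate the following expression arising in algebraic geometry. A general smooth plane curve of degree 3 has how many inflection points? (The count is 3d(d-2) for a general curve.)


For a general smooth plane curve C of degree d, the inflection points are
the intersection of C with its Hessian curve, which has degree 3(d-2).
By Bezout, the total intersection number is d * 3(d-2) = 3 * 3 = 9.
For a general curve every flex is ordinary, so each contributes
multiplicity 1 to C·Hess(C), and the number of distinct inflection
points is 3d(d-2).
Inflection points = 3*3*(3-2) = 3*3*1 = 9

9


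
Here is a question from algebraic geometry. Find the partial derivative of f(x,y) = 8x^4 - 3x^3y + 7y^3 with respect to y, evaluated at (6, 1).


df/dy = (-3)*x^3 + 3*7*y^2
At (6,1): (-3)*6^3 + 3*7*1^2
= -648 + 21
= -627

-627


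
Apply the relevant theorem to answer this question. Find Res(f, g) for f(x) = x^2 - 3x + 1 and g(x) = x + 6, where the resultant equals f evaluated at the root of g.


For Res(f, x - c), we evaluate f at x = c.
f(-6) = (-6)^2 - 3*(-6) + 1
= 36 + 18 + 1
= 54 + 1 = 55
Res(f, g) = 55

55


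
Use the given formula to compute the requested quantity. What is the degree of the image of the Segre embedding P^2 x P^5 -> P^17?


The degree of the Segre variety P^2 x P^5 is C(m+n, m).
= C(7, 2)
= 21

21


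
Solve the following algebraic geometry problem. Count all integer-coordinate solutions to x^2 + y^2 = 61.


Systematically check integer values of x where x^2 <= 61.
For each valid x, check if 61 - x^2 is a perfect square.
x=5: 61 - 25 = 36, sqrt = 6 (valid)
x=6: 61 - 36 = 25, sqrt = 5 (valid)
Total integer solutions found: 8

8


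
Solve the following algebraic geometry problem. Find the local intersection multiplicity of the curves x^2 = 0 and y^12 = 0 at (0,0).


The intersection multiplicity of V(x^a) and V(y^b) at the origin is:
I(O; V(x^2), V(y^12)) = dim_k(k[x,y]/(x^2, y^12))
A basis for k[x,y]/(x^2, y^12) is the set of monomials x^i * y^j
where 0 <= i < 2 and 0 <= j < 12.
The number of such monomials is 2 * 12 = 24

24


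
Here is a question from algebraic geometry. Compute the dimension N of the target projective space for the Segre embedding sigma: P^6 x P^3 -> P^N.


The Segre embedding maps P^m x P^n into P^N via
all products of coordinates from each factor.
N = (m+1)(n+1) - 1
N = (6+1)(3+1) - 1
N = 7*4 - 1
N = 28 - 1 = 27

27


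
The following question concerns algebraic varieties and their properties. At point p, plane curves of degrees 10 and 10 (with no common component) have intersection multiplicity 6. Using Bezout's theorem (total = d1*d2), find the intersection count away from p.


By Bezout's theorem, the total intersection number is d1 * d2.
Total = 10 * 10 = 100
Intersection multiplicity at p = 6
Remaining intersections = 100 - 6 = 94

94


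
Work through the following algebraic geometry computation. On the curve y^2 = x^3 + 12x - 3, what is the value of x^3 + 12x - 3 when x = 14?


Compute x^3 + 12x - 3 at x = 14:
x^3 = 14^3 = 2744
12*x = 12*14 = 168
Sum: 2744 + 168 - 3 = 2909

2909


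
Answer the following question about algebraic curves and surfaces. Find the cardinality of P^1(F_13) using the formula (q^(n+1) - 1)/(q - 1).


P^1(F_13) has (q^(n+1) - 1)/(q - 1) points.
= 13^1 + 13^0
= 13 + 1
= 14

14


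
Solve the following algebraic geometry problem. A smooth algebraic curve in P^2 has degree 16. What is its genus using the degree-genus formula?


Using the genus formula for smooth plane curves:
g = (d-1)(d-2)/2
g = (16-1)(16-2)/2
g = 15*14/2
g = 210/2 = 105

105


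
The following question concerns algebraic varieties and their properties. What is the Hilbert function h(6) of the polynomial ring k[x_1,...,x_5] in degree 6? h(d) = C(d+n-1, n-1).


The Hilbert function for the polynomial ring in 5 variables is:
h(d) = C(d+n-1, n-1)
h(6) = C(6+5-1, 5-1) = C(10, 4)
= 10! / (4! * 6!)
= 210

210


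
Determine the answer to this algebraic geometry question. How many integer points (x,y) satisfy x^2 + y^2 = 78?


Systematically check integer values of x where x^2 <= 78.
For each valid x, check if 78 - x^2 is a perfect square.
Total integer solutions found: 0

0


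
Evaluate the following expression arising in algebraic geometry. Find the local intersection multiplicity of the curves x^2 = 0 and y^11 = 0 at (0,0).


The intersection multiplicity of V(x^a) and V(y^b) at the origin is:
I(O; V(x^2), V(y^11)) = dim_k(k[x,y]/(x^2, y^11))
A basis for k[x,y]/(x^2, y^11) is the set of monomials x^i * y^j
where 0 <= i < 2 and 0 <= j < 11.
The number of such monomials is 2 * 11 = 22

22


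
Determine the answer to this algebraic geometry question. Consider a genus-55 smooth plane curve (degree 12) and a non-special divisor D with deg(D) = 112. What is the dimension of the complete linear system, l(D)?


First, compute the genus of a smooth plane curve of degree 12:
g = (d-1)(d-2)/2 = (12-1)(12-2)/2 = 55
For a non-special divisor D (i.e., h^1(D) = 0), Riemann-Roch gives:
l(D) = deg(D) - g + 1
Since deg(D) = 112 >= 2g - 1 = 109, D is non-special.
l(D) = 112 - 55 + 1 = 58

58


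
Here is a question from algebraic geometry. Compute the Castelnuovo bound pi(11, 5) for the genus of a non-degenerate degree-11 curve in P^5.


Castelnuovo's bound: write d - 1 = m(r-1) + epsilon with 0 <= epsilon < r-1.
d - 1 = 11 - 1 = 10
r - 1 = 5 - 1 = 4
10 = 2*4 + 2, so m = 2, epsilon = 2
pi(d, r) = m(m-1)(r-1)/2 + m*epsilon
= 2*1*4/2 + 2*2
= 8/2 + 4
= 4 + 4 = 8

8


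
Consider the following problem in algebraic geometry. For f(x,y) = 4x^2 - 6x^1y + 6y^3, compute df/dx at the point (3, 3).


df/dx = 2*4*x^1 + 1*(-6)*x^0*y
At (3,3): 2*4*3^1 + 1*(-6)*3^0*3
= 24 - 18
= 6

6


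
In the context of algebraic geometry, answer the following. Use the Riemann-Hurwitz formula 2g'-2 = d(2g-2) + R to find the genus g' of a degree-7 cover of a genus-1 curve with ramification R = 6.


Riemann-Hurwitz formula: 2g' - 2 = d(2g - 2) + R
Given: d = 7, g = 1, R = 6
2g' - 2 = 7*(2*1 - 2) + 6
2g' - 2 = 7*0 + 6
2g' - 2 = 0 + 6 = 6
2g' = 8
g' = 4

4


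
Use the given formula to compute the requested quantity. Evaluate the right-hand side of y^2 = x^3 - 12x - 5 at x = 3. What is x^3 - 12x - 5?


Compute x^3 - 12x - 5 at x = 3:
x^3 = 3^3 = 27
(-12)*x = (-12)*3 = -36
Sum: 27 - 36 - 5 = -14

-14


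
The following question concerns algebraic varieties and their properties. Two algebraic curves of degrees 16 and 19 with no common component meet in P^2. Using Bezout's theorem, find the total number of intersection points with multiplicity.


Bezout's theorem states the intersection count equals the product of degrees.
Intersection count = 16 * 19 = 304

304


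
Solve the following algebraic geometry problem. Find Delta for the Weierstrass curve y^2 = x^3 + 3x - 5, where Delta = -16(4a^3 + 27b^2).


Compute each component:
4a^3 = 4*3^3 = 4*27 = 108
27b^2 = 27*(-5)^2 = 27*25 = 675
4a^3 + 27b^2 = 108 + 675 = 783
Delta = -16*783 = -12528

-12528


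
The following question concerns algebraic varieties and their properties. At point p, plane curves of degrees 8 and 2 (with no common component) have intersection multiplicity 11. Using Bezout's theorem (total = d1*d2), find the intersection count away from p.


By Bezout's theorem, the total intersection number is d1 * d2.
Total = 8 * 2 = 16
Intersection multiplicity at p = 11
Remaining intersections = 16 - 11 = 5

5


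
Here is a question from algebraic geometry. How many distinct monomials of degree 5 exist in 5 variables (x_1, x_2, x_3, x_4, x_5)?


The number of degree-5 monomials in 5 variables is C(d+n-1, n-1).
= C(5+5-1, 5-1) = C(9, 4)
= 126

126


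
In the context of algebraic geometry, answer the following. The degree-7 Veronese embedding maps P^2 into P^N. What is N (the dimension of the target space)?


The Veronese embedding v_d: P^n -> P^N maps each point to all
degree-d monomials in n+1 homogeneous coordinates.
N = C(n+d, d) - 1
N = C(2+7, 7) - 1
N = C(9, 7) - 1
C(9, 7) = 36
N = 36 - 1 = 35

35


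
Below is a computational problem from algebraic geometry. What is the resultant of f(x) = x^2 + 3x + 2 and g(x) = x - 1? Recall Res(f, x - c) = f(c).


For Res(f, x - c), we evaluate f at x = c.
f(1) = 1^2 + 3*1 + 2
= 1 + 3 + 2
= 4 + 2 = 6
Res(f, g) = 6

6


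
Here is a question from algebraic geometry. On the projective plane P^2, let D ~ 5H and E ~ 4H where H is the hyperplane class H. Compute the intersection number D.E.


Using bilinearity of the intersection pairing on the projective plane P^2:
(aH).(bH) = ab * (H.H)
We have H^2 = 1 (Bezout).
D.E = (5H).(4H) = 5*4*1
= 20*1
= 20

20


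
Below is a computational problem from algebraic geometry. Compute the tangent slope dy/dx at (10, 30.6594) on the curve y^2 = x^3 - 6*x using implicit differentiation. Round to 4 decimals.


Using implicit differentiation of y^2 = x^3 - 6*x:
2y * dy/dx = 3x^2 - 6
dy/dx = (3x^2 - 6)/(2y)
Numerator: 3*10^2 - 6 = 294
Denominator: 2*30.6594 = 61.3188
dy/dx = 294/61.3188 = 4.7946

4.7946


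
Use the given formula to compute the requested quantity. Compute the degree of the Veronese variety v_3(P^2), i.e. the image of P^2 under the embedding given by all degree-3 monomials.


The Veronese variety v_3(P^2) has degree d^r.
d^r = 3^2 = 9

9


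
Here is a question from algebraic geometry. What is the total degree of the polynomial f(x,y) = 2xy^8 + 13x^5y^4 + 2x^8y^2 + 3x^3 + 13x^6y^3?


Examine each term for its total degree (sum of exponents).
  Term '2xy^8' has total degree 1+8 = 9.
  Term '13x^5y^4' has total degree 5+4 = 9.
  Term '2x^8y^2' has total degree 8+2 = 10.
  Term '3x^3' has total degree 3+0 = 3.
  Term '13x^6y^3' has total degree 6+3 = 9.
The maximum total degree among all terms is 10.

10


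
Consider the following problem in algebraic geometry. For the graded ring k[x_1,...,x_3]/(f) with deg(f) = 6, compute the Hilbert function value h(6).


For R = k[x_1,...,x_n]/(f) with f homogeneous of degree e:
The Hilbert series is (1 - t^e)/(1 - t)^n.
So h(d) = C(d+n-1, n-1) - C(d-e+n-1, n-1) for d >= e.
With n=3, e=6, d=6:
C(6+3-1, 3-1) = C(8, 2) = 28
C(6-6+3-1, 3-1) = C(2, 2) = 1
h(6) = 28 - 1 = 27

27


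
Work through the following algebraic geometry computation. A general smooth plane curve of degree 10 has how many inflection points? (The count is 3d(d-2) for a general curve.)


For a general smooth plane curve C of degree d, the inflection points are
the intersection of C with its Hessian curve, which has degree 3(d-2).
By Bezout, the total intersection number is d * 3(d-2) = 10 * 24 = 240.
For a general curve every flex is ordinary, so each contributes
multiplicity 1 to C·Hess(C), and the number of distinct inflection
points is 3d(d-2).
Inflection points = 3*10*(10-2) = 3*10*8 = 240

240


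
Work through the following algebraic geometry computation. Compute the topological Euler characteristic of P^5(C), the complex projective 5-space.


The complex projective space P^5 has one cell in each even real dimension 0, 2, ..., 10.
The cohomology groups are H^{2k}(P^5) = Z for k = 0,...,5, and 0 otherwise.
Euler characteristic = sum of Betti numbers = 1 per even-dimensional cohomology group.
chi(P^5) = 5 + 1 = 6

6


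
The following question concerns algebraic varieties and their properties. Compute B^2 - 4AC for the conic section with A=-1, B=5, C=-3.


The discriminant of a conic Ax^2 + Bxy + Cy^2 + ... = 0 is B^2 - 4AC.
B^2 = 5^2 = 25
4AC = 4*(-1)*(-3) = 12
Discriminant = 25 - 12 = 13

13


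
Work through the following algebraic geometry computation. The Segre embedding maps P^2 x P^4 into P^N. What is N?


The Segre embedding maps P^m x P^n into P^N via
all products of coordinates from each factor.
N = (m+1)(n+1) - 1
N = (2+1)(4+1) - 1
N = 3*5 - 1
N = 15 - 1 = 14

14


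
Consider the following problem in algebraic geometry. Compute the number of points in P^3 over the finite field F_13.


P^3(F_13) has (q^(n+1) - 1)/(q - 1) points.
= 13^3 + 13^2 + 13^1 + 13^0
= 2197 + 169 + 13 + 1
= 2380

2380


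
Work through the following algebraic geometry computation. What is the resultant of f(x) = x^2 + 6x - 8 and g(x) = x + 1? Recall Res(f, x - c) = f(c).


For Res(f, x - c), we evaluate f at x = c.
f(-1) = (-1)^2 + 6*(-1) - 8
= 1 - 6 - 8
= -5 - 8 = -13
Res(f, g) = -13

-13


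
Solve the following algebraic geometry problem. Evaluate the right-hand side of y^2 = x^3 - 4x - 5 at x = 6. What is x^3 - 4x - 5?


Compute x^3 - 4x - 5 at x = 6:
x^3 = 6^3 = 216
(-4)*x = (-4)*6 = -24
Sum: 216 - 24 - 5 = 187

187


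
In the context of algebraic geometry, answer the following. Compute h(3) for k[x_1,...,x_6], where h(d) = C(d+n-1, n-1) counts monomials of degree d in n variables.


The Hilbert function for the polynomial ring in 6 variables is:
h(d) = C(d+n-1, n-1)
h(3) = C(3+6-1, 6-1) = C(8, 5)
= 8! / (5! * 3!)
= 56

56


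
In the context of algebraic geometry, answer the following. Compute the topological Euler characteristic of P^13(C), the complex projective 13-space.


The complex projective space P^13 has one cell in each even real dimension 0, 2, ..., 26.
The cohomology groups are H^{2k}(P^13) = Z for k = 0,...,13, and 0 otherwise.
Euler characteristic = sum of Betti numbers = 1 per even-dimensional cohomology group.
chi(P^13) = 13 + 1 = 14

14


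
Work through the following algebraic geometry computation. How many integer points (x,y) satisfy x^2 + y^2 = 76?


Systematically check integer values of x where x^2 <= 76.
For each valid x, check if 76 - x^2 is a perfect square.
Total integer solutions found: 0

0


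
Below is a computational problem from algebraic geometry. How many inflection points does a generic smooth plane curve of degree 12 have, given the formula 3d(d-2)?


For a general smooth plane curve C of degree d, the inflection points are
the intersection of C with its Hessian curve, which has degree 3(d-2).
By Bezout, the total intersection number is d * 3(d-2) = 12 * 30 = 360.
For a general curve every flex is ordinary, so each contributes
multiplicity 1 to C·Hess(C), and the number of distinct inflection
points is 3d(d-2).
Inflection points = 3*12*(12-2) = 3*12*10 = 360

360


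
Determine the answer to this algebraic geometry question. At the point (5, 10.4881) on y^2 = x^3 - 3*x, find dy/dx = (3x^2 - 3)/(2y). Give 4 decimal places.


Using implicit differentiation of y^2 = x^3 - 3*x:
2y * dy/dx = 3x^2 - 3
dy/dx = (3x^2 - 3)/(2y)
Numerator: 3*5^2 - 3 = 72
Denominator: 2*10.4881 = 20.9762
dy/dx = 72/20.9762 = 3.4325

3.4325


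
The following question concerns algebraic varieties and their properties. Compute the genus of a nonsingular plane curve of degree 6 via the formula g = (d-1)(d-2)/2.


Using the genus formula for smooth plane curves:
g = (d-1)(d-2)/2
g = (6-1)(6-2)/2
g = 5*4/2
g = 20/2 = 10

10


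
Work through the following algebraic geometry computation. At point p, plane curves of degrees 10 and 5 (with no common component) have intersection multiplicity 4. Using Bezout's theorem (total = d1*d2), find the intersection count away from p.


By Bezout's theorem, the total intersection number is d1 * d2.
Total = 10 * 5 = 50
Intersection multiplicity at p = 4
Remaining intersections = 50 - 4 = 46

46


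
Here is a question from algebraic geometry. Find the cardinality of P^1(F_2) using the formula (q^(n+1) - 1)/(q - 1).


P^1(F_2) has (q^(n+1) - 1)/(q - 1) points.
= 2^1 + 2^0
= 2 + 1
= 3

3


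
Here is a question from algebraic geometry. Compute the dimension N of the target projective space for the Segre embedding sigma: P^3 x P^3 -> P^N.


The Segre embedding maps P^m x P^n into P^N via
all products of coordinates from each factor.
N = (m+1)(n+1) - 1
N = (3+1)(3+1) - 1
N = 4*4 - 1
N = 16 - 1 = 15

15


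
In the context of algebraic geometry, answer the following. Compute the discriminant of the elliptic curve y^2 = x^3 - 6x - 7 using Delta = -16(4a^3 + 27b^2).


Compute each component:
4a^3 = 4*(-6)^3 = 4*(-216) = -864
27b^2 = 27*(-7)^2 = 27*49 = 1323
4a^3 + 27b^2 = -864 + 1323 = 459
Delta = -16*459 = -7344

-7344


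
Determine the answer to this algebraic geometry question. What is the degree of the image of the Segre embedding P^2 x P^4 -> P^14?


The degree of the Segre variety P^2 x P^4 is C(m+n, m).
= C(6, 2)
= 15

15


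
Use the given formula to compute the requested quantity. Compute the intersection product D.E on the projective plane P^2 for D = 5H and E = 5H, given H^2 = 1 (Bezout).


Using bilinearity of the intersection pairing on the projective plane P^2:
(aH).(bH) = ab * (H.H)
We have H^2 = 1 (Bezout).
D.E = (5H).(5H) = 5*5*1
= 25*1
= 25

25


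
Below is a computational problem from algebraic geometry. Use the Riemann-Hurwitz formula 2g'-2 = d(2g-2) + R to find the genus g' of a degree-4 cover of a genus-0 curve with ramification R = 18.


Riemann-Hurwitz formula: 2g' - 2 = d(2g - 2) + R
Given: d = 4, g = 0, R = 18
2g' - 2 = 4*(2*0 - 2) + 18
2g' - 2 = 4*(-2) + 18
2g' - 2 = -8 + 18 = 10
2g' = 12
g' = 6

6


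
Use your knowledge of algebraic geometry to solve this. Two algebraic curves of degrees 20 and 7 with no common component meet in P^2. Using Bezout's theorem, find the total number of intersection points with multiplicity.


Bezout's theorem states the intersection count equals the product of degrees.
Intersection count = 20 * 7 = 140

140


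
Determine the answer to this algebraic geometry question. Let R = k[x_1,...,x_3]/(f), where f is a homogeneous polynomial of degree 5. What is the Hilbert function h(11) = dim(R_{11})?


For R = k[x_1,...,x_n]/(f) with f homogeneous of degree e:
The Hilbert series is (1 - t^e)/(1 - t)^n.
So h(d) = C(d+n-1, n-1) - C(d-e+n-1, n-1) for d >= e.
With n=3, e=5, d=11:
C(11+3-1, 3-1) = C(13, 2) = 78
C(11-5+3-1, 3-1) = C(8, 2) = 28
h(11) = 78 - 28 = 50

50


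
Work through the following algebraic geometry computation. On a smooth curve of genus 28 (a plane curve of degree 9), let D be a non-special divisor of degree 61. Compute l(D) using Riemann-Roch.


First, compute the genus of a smooth plane curve of degree 9:
g = (d-1)(d-2)/2 = (9-1)(9-2)/2 = 28
For a non-special divisor D (i.e., h^1(D) = 0), Riemann-Roch gives:
l(D) = deg(D) - g + 1
Since deg(D) = 61 >= 2g - 1 = 55, D is non-special.
l(D) = 61 - 28 + 1 = 34

34


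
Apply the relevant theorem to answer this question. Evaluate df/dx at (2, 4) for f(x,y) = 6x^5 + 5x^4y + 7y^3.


df/dx = 5*6*x^4 + 4*5*x^3*y
At (2,4): 5*6*2^4 + 4*5*2^3*4
= 480 + 640
= 1120

1120


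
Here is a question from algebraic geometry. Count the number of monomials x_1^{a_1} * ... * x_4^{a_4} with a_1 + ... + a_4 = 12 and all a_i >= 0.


The number of degree-12 monomials in 4 variables is C(d+n-1, n-1).
= C(12+4-1, 4-1) = C(15, 3)
= 455

455


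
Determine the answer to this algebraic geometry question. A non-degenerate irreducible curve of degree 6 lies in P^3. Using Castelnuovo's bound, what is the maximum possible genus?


Castelnuovo's bound: write d - 1 = m(r-1) + epsilon with 0 <= epsilon < r-1.
d - 1 = 6 - 1 = 5
r - 1 = 3 - 1 = 2
5 = 2*2 + 1, so m = 2, epsilon = 1
pi(d, r) = m(m-1)(r-1)/2 + m*epsilon
= 2*1*2/2 + 2*1
= 4/2 + 2
= 2 + 2 = 4

4


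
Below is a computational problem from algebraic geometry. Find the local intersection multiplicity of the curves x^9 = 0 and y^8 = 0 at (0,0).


The intersection multiplicity of V(x^a) and V(y^b) at the origin is:
I(O; V(x^9), V(y^8)) = dim_k(k[x,y]/(x^9, y^8))
A basis for k[x,y]/(x^9, y^8) is the set of monomials x^i * y^j
where 0 <= i < 9 and 0 <= j < 8.
The number of such monomials is 9 * 8 = 72

72


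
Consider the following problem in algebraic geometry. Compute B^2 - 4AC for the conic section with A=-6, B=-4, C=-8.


The discriminant of a conic Ax^2 + Bxy + Cy^2 + ... = 0 is B^2 - 4AC.
B^2 = (-4)^2 = 16
4AC = 4*(-6)*(-8) = 192
Discriminant = 16 - 192 = -176

-176


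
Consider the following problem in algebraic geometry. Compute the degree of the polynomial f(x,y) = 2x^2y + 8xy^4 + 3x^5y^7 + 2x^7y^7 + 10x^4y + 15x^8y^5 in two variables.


Examine each term for its total degree (sum of exponents).
  Term '2x^2y' has total degree 2+1 = 3.
  Term '8xy^4' has total degree 1+4 = 5.
  Term '3x^5y^7' has total degree 5+7 = 12.
  Term '2x^7y^7' has total degree 7+7 = 14.
  Term '10x^4y' has total degree 4+1 = 5.
  Term '15x^8y^5' has total degree 8+5 = 13.
The maximum total degree among all terms is 14.

14


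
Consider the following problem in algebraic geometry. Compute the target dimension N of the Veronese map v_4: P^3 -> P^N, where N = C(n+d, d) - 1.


The Veronese embedding v_d: P^n -> P^N maps each point to all
degree-d monomials in n+1 homogeneous coordinates.
N = C(n+d, d) - 1
N = C(3+4, 4) - 1
N = C(7, 4) - 1
C(7, 4) = 35
N = 35 - 1 = 34

34


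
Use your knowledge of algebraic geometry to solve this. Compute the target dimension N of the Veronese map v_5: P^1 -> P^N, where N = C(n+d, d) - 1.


The Veronese embedding v_d: P^n -> P^N maps each point to all
degree-d monomials in n+1 homogeneous coordinates.
N = C(n+d, d) - 1
N = C(1+5, 5) - 1
N = C(6, 5) - 1
C(6, 5) = 6
N = 6 - 1 = 5

5


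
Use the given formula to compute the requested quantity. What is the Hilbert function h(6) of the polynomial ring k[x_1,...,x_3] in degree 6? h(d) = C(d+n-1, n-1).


The Hilbert function for the polynomial ring in 3 variables is:
h(d) = C(d+n-1, n-1)
h(6) = C(6+3-1, 3-1) = C(8, 2)
= 8! / (2! * 6!)
= 28

28


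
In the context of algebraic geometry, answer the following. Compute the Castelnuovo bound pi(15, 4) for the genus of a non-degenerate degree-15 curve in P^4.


Castelnuovo's bound: write d - 1 = m(r-1) + epsilon with 0 <= epsilon < r-1.
d - 1 = 15 - 1 = 14
r - 1 = 4 - 1 = 3
14 = 4*3 + 2, so m = 4, epsilon = 2
pi(d, r) = m(m-1)(r-1)/2 + m*epsilon
= 4*3*3/2 + 4*2
= 36/2 + 8
= 18 + 8 = 26

26


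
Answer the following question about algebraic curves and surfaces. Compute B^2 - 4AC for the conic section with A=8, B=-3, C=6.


The discriminant of a conic Ax^2 + Bxy + Cy^2 + ... = 0 is B^2 - 4AC.
B^2 = (-3)^2 = 9
4AC = 4*8*6 = 192
Discriminant = 9 - 192 = -183

-183


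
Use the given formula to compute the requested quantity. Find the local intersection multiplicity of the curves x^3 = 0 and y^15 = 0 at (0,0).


The intersection multiplicity of V(x^a) and V(y^b) at the origin is:
I(O; V(x^3), V(y^15)) = dim_k(k[x,y]/(x^3, y^15))
A basis for k[x,y]/(x^3, y^15) is the set of monomials x^i * y^j
where 0 <= i < 3 and 0 <= j < 15.
The number of such monomials is 3 * 15 = 45

45


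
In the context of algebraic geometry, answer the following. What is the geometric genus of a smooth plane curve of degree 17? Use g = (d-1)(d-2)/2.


Using the genus formula for smooth plane curves:
g = (d-1)(d-2)/2
g = (17-1)(17-2)/2
g = 16*15/2
g = 240/2 = 120

120


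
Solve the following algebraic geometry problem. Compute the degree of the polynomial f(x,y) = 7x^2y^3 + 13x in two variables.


Examine each term for its total degree (sum of exponents).
  Term '7x^2y^3' has total degree 2+3 = 5.
  Term '13x' has total degree 1+0 = 1.
The maximum total degree among all terms is 5.

5


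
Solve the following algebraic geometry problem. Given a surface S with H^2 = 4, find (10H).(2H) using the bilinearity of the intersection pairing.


Using bilinearity of the intersection pairing on a surface S:
(aH).(bH) = ab * (H.H)
We have H^2 = 4.
D.E = (10H).(2H) = 10*2*4
= 20*4
= 80

80


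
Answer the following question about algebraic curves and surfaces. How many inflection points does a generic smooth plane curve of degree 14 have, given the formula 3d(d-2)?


For a general smooth plane curve C of degree d, the inflection points are
the intersection of C with its Hessian curve, which has degree 3(d-2).
By Bezout, the total intersection number is d * 3(d-2) = 14 * 36 = 504.
For a general curve every flex is ordinary, so each contributes
multiplicity 1 to C·Hess(C), and the number of distinct inflection
points is 3d(d-2).
Inflection points = 3*14*(14-2) = 3*14*12 = 504

504


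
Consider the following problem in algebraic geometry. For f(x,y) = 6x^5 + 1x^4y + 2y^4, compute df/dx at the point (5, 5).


df/dx = 5*6*x^4 + 4*1*x^3*y
At (5,5): 5*6*5^4 + 4*1*5^3*5
= 18750 + 2500
= 21250

21250


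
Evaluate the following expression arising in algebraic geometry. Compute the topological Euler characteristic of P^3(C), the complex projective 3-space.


The complex projective space P^3 has one cell in each even real dimension 0, 2, ..., 6.
The cohomology groups are H^{2k}(P^3) = Z for k = 0,...,3, and 0 otherwise.
Euler characteristic = sum of Betti numbers = 1 per even-dimensional cohomology group.
chi(P^3) = 3 + 1 = 4

4


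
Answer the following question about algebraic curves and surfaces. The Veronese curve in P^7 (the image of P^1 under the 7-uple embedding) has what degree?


The rational normal curve in P^7 is the image of P^1 under the 7-uple Veronese.
A general hyperplane in P^7 pulls back to a degree-7 form on P^1, which has 7 zeros,
so the curve meets a general hyperplane in 7 points. Degree = 7.

7


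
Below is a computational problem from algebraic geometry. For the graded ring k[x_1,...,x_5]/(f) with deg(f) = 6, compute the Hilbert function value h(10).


For R = k[x_1,...,x_n]/(f) with f homogeneous of degree e:
The Hilbert series is (1 - t^e)/(1 - t)^n.
So h(d) = C(d+n-1, n-1) - C(d-e+n-1, n-1) for d >= e.
With n=5, e=6, d=10:
C(10+5-1, 5-1) = C(14, 4) = 1001
C(10-6+5-1, 5-1) = C(8, 4) = 70
h(10) = 1001 - 70 = 931

931


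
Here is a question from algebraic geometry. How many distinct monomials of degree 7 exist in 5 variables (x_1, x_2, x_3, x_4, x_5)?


The number of degree-7 monomials in 5 variables is C(d+n-1, n-1).
= C(7+5-1, 5-1) = C(11, 4)
= 330

330


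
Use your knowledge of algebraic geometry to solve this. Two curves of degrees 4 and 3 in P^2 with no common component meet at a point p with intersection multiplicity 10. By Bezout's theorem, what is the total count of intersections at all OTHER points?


By Bezout's theorem, the total intersection number is d1 * d2.
Total = 4 * 3 = 12
Intersection multiplicity at p = 10
Remaining intersections = 12 - 10 = 2

2


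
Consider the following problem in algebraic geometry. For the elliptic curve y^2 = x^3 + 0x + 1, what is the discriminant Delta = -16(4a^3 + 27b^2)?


Compute each component:
4a^3 = 4*0^3 = 4*0 = 0
27b^2 = 27*1^2 = 27*1 = 27
4a^3 + 27b^2 = 0 + 27 = 27
Delta = -16*27 = -432

-432


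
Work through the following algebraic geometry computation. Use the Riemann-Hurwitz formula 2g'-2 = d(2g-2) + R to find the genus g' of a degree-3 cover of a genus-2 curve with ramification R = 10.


Riemann-Hurwitz formula: 2g' - 2 = d(2g - 2) + R
Given: d = 3, g = 2, R = 10
2g' - 2 = 3*(2*2 - 2) + 10
2g' - 2 = 3*2 + 10
2g' - 2 = 6 + 10 = 16
2g' = 18
g' = 9

9


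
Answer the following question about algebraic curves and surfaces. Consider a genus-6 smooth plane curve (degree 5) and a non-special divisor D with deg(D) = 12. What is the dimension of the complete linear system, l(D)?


First, compute the genus of a smooth plane curve of degree 5:
g = (d-1)(d-2)/2 = (5-1)(5-2)/2 = 6
For a non-special divisor D (i.e., h^1(D) = 0), Riemann-Roch gives:
l(D) = deg(D) - g + 1
Since deg(D) = 12 >= 2g - 1 = 11, D is non-special.
l(D) = 12 - 6 + 1 = 7

7


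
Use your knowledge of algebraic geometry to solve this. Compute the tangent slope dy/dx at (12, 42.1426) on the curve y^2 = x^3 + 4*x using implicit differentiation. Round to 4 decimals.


Using implicit differentiation of y^2 = x^3 + 4*x:
2y * dy/dx = 3x^2 + 4
dy/dx = (3x^2 + 4)/(2y)
Numerator: 3*12^2 + 4 = 436
Denominator: 2*42.1426 = 84.2852
dy/dx = 436/84.2852 = 5.1729

5.1729


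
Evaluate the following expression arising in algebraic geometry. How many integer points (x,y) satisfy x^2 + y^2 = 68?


Systematically check integer values of x where x^2 <= 68.
For each valid x, check if 68 - x^2 is a perfect square.
x=2: 68 - 4 = 64, sqrt = 8 (valid)
x=8: 68 - 64 = 4, sqrt = 2 (valid)
Total integer solutions found: 8

8


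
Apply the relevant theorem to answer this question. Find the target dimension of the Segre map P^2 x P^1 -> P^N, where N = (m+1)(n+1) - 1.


The Segre embedding maps P^m x P^n into P^N via
all products of coordinates from each factor.
N = (m+1)(n+1) - 1
N = (2+1)(1+1) - 1
N = 3*2 - 1
N = 6 - 1 = 5

5


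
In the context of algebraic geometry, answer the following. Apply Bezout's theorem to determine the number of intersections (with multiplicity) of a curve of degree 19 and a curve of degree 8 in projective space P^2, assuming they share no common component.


Bezout's theorem states the intersection count equals the product of degrees.
Intersection count = 19 * 8 = 152

152


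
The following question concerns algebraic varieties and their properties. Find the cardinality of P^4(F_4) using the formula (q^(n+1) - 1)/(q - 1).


P^4(F_4) has (q^(n+1) - 1)/(q - 1) points.
= 4^4 + 4^3 + 4^2 + 4^1 + 4^0
= 256 + 64 + 16 + 4 + 1
= 341

341


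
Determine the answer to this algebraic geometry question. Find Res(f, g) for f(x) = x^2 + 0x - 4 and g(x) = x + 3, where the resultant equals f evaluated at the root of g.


For Res(f, x - c), we evaluate f at x = c.
f(-3) = (-3)^2 + 0*(-3) - 4
= 9 + 0 - 4
= 9 - 4 = 5
Res(f, g) = 5

5


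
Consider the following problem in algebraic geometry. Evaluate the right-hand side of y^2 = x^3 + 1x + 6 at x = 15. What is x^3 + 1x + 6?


Compute x^3 + 1x + 6 at x = 15:
x^3 = 15^3 = 3375
1*x = 1*15 = 15
Sum: 3375 + 15 + 6 = 3396

3396


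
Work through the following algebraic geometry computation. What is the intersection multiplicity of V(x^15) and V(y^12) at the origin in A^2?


The intersection multiplicity of V(x^a) and V(y^b) at the origin is:
I(O; V(x^15), V(y^12)) = dim_k(k[x,y]/(x^15, y^12))
A basis for k[x,y]/(x^15, y^12) is the set of monomials x^i * y^j
where 0 <= i < 15 and 0 <= j < 12.
The number of such monomials is 15 * 12 = 180

180


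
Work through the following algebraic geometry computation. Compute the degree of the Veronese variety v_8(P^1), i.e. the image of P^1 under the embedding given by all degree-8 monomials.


The Veronese variety v_8(P^1) has degree d^r.
d^r = 8^1 = 8

8


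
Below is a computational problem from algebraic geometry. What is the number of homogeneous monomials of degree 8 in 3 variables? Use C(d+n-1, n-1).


The number of degree-8 monomials in 3 variables is C(d+n-1, n-1).
= C(8+3-1, 3-1) = C(10, 2)
= 45

45


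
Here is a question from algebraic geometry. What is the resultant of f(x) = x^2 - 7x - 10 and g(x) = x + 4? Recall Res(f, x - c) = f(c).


For Res(f, x - c), we evaluate f at x = c.
f(-4) = (-4)^2 - 7*(-4) - 10
= 16 + 28 - 10
= 44 - 10 = 34
Res(f, g) = 34

34


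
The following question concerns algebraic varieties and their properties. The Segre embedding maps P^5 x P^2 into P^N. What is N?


The Segre embedding maps P^m x P^n into P^N via
all products of coordinates from each factor.
N = (m+1)(n+1) - 1
N = (5+1)(2+1) - 1
N = 6*3 - 1
N = 18 - 1 = 17

17


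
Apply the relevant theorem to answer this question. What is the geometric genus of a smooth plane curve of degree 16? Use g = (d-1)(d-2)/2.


Using the genus formula for smooth plane curves:
g = (d-1)(d-2)/2
g = (16-1)(16-2)/2
g = 15*14/2
g = 210/2 = 105

105


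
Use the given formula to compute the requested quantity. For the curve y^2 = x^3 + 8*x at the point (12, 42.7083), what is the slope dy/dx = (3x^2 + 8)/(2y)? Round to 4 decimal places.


Using implicit differentiation of y^2 = x^3 + 8*x:
2y * dy/dx = 3x^2 + 8
dy/dx = (3x^2 + 8)/(2y)
Numerator: 3*12^2 + 8 = 440
Denominator: 2*42.7083 = 85.4166
dy/dx = 440/85.4166 = 5.1512

5.1512


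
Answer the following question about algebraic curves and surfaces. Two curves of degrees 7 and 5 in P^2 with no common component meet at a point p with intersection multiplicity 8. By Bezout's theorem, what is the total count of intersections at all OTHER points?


By Bezout's theorem, the total intersection number is d1 * d2.
Total = 7 * 5 = 35
Intersection multiplicity at p = 8
Remaining intersections = 35 - 8 = 27

27


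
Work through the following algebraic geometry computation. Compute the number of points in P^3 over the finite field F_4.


P^3(F_4) has (q^(n+1) - 1)/(q - 1) points.
= 4^3 + 4^2 + 4^1 + 4^0
= 64 + 16 + 4 + 1
= 85

85


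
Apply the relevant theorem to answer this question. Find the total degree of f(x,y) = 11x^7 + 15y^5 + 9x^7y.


Examine each term for its total degree (sum of exponents).
  Term '11x^7' has total degree 7+0 = 7.
  Term '15y^5' has total degree 0+5 = 5.
  Term '9x^7y' has total degree 7+1 = 8.
The maximum total degree among all terms is 8.

8


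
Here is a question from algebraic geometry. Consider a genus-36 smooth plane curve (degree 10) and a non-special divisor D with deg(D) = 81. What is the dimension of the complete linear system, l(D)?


First, compute the genus of a smooth plane curve of degree 10:
g = (d-1)(d-2)/2 = (10-1)(10-2)/2 = 36
For a non-special divisor D (i.e., h^1(D) = 0), Riemann-Roch gives:
l(D) = deg(D) - g + 1
Since deg(D) = 81 >= 2g - 1 = 71, D is non-special.
l(D) = 81 - 36 + 1 = 46

46


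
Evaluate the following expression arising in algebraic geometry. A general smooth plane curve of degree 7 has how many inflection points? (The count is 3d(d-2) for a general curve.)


For a general smooth plane curve C of degree d, the inflection points are
the intersection of C with its Hessian curve, which has degree 3(d-2).
By Bezout, the total intersection number is d * 3(d-2) = 7 * 15 = 105.
For a general curve every flex is ordinary, so each contributes
multiplicity 1 to C·Hess(C), and the number of distinct inflection
points is 3d(d-2).
Inflection points = 3*7*(7-2) = 3*7*5 = 105

105
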